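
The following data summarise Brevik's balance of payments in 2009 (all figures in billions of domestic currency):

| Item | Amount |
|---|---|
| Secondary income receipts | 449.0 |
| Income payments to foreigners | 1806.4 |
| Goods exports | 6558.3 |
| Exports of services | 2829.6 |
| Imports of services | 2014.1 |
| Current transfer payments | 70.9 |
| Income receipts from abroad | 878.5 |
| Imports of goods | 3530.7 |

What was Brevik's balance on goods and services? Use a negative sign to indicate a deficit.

Goods balance = 6558.3 - 3530.7 = 3027.6
Services balance = 2829.6 - 2014.1 = 815.5
Trade balance (goods + services) = 3027.6 + 815.5 = 3843.1

3843.1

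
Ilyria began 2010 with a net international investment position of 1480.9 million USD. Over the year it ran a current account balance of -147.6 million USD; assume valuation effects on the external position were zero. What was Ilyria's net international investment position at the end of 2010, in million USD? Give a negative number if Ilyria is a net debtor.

1333.3

With no valuation effects, change in NIIP = current account = -147.6
End-of-year NIIP = 1480.9 + (-147.6) = 1333.3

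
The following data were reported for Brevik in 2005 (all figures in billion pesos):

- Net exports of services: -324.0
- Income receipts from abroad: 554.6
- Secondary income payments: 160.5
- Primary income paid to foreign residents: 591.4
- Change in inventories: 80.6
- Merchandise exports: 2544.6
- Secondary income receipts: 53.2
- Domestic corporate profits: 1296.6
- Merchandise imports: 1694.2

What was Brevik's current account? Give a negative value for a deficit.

382.3

Goods balance = 2544.6 - 1694.2 = 850.4
Services balance = -324.0
Trade balance (goods + services) = 850.4 + (-324.0) = 526.4
Net primary income = 554.6 - 591.4 = -36.8
Net secondary income = 53.2 - 160.5 = -107.3
Current account = 526.4 + (-36.8) + (-107.3) = 382.3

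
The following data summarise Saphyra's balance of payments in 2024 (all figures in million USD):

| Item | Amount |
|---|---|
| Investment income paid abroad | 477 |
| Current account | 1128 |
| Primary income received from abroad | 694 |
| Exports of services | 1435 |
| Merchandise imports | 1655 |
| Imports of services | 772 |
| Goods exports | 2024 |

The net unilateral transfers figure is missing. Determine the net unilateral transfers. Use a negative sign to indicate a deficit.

-121

Current account = goods balance + services balance + net primary income + net secondary income
Sum of the known components = 1249
Net unilateral transfers = CA - (known components) = 1128 - 1249 = -121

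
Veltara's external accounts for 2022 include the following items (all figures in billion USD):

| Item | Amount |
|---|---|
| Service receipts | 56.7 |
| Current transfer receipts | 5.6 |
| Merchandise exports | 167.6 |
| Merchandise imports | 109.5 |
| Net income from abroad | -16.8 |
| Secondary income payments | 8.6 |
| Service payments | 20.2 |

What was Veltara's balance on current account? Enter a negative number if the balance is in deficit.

Goods balance = 167.6 - 109.5 = 58.1
Services balance = 56.7 - 20.2 = 36.5
Trade balance (goods + services) = 58.1 + 36.5 = 94.6
Net primary income = -16.8
Net secondary income = 5.6 - 8.6 = -3.0
Current account = 94.6 + (-16.8) + (-3.0) = 74.8

74.8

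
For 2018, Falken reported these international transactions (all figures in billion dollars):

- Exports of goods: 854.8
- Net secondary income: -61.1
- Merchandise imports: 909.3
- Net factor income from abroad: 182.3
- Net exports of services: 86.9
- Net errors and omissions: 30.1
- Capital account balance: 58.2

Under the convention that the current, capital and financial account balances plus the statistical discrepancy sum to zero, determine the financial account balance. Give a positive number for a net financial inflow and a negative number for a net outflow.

-241.9

Goods balance = 854.8 - 909.3 = -54.5
Services balance = 86.9
Trade balance (goods + services) = -54.5 + 86.9 = 32.4
Net primary income = 182.3
Net secondary income = -61.1
Current account = 32.4 + 182.3 + (-61.1) = 153.6
Financial account = -(153.6 + 58.2 + 30.1) = -241.9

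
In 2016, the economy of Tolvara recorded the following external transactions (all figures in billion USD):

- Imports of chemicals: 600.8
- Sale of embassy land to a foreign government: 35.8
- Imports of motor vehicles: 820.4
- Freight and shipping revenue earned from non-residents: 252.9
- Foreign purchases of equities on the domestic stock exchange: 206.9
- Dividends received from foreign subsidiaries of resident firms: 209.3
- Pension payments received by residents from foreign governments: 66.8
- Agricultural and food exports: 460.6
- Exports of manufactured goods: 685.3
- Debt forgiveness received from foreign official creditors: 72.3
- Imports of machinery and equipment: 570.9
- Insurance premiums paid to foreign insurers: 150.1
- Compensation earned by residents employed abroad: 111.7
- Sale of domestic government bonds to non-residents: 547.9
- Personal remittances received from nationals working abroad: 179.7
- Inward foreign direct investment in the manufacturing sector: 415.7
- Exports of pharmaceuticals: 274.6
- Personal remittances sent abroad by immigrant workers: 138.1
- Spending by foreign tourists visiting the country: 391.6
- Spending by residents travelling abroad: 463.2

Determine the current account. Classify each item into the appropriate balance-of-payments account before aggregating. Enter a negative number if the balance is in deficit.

-111.0

Goods: -820.4 - 570.9 + 274.6 - 600.8 + 460.6 + 685.3 = -571.6
Services: 252.9 - 463.2 + 391.6 - 150.1 = 31.2
Primary income: 209.3 + 111.7 = 321.0
Secondary income: -138.1 + 179.7 + 66.8 = 108.4
Current account = (-571.6) + 31.2 + 321.0 + 108.4 = -111.0
(Excluded from the current account — capital account: sale of embassy land to a foreign government 35.8, debt forgiveness received from foreign official creditors 72.3; financial account: foreign purchases of equities on the domestic stock exchange 206.9, sale of domestic government bonds to non-residents 547.9, inward foreign direct investment in the manufacturing sector 415.7.)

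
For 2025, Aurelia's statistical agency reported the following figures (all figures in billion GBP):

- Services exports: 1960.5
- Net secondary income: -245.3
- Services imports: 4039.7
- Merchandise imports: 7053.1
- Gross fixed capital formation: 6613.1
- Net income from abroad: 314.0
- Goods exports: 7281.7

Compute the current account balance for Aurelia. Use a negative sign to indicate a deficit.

-1781.9

Goods balance = 7281.7 - 7053.1 = 228.6
Services balance = 1960.5 - 4039.7 = -2079.2
Trade balance (goods + services) = 228.6 + (-2079.2) = -1850.6
Net primary income = 314.0
Net secondary income = -245.3
Current account = -1850.6 + 314.0 + (-245.3) = -1781.9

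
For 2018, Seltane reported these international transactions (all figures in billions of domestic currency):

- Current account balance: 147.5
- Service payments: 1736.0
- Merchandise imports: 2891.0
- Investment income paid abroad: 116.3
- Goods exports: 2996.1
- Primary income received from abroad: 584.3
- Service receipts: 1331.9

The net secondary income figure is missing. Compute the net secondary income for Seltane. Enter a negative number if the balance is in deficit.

-21.5

Current account = goods balance + services balance + net primary income + net secondary income
Sum of the known components = 169.0
Net secondary income = CA - (known components) = 147.5 - 169.0 = -21.5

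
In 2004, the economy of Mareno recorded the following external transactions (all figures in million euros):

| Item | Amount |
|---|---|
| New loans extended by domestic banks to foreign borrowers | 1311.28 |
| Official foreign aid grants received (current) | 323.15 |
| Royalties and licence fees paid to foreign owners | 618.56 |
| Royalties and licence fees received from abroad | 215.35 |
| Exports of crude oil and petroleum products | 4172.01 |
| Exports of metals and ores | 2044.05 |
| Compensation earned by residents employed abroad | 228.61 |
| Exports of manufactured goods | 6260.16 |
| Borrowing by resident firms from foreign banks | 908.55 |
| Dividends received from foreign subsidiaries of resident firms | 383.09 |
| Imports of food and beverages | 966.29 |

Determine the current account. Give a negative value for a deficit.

12041.57

Goods: -966.29 + 6260.16 + 4172.01 + 2044.05 = 11509.93
Services: 215.35 - 618.56 = -403.21
Primary income: 228.61 + 383.09 = 611.70
Secondary income: 323.15
Current account = 11509.93 + (-403.21) + 611.70 + 323.15 = 12041.57
(Excluded from the current account — financial account: new loans extended by domestic banks to foreign borrowers 1311.28, borrowing by resident firms from foreign banks 908.55.)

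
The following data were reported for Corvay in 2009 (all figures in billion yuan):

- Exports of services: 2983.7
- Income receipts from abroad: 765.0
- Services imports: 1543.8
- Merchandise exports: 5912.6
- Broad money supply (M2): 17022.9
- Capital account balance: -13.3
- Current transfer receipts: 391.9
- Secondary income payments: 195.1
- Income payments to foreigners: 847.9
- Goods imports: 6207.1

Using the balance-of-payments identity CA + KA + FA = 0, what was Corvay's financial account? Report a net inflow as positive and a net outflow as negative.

Goods balance = 5912.6 - 6207.1 = -294.5
Services balance = 2983.7 - 1543.8 = 1439.9
Trade balance (goods + services) = -294.5 + 1439.9 = 1145.4
Net primary income = 765.0 - 847.9 = -82.9
Net secondary income = 391.9 - 195.1 = 196.8
Current account = 1145.4 + (-82.9) + 196.8 = 1259.3
Financial account = -(1259.3 + (-13.3)) = -1246.0

-1246.0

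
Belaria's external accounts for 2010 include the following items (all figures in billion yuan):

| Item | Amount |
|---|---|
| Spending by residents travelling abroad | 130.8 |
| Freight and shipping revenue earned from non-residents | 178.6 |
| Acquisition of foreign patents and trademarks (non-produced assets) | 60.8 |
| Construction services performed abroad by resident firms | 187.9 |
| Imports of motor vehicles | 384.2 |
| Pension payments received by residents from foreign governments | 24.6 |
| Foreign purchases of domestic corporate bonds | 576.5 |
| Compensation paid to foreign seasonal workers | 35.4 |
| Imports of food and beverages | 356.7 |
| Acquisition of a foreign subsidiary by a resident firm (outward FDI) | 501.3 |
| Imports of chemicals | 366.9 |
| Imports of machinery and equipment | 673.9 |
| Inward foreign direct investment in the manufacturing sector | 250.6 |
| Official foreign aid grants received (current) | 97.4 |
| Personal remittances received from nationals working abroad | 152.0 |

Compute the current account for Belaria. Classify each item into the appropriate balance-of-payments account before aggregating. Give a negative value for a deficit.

-1307.4

Goods: -673.9 - 356.7 - 366.9 - 384.2 = -1781.7
Services: -130.8 + 178.6 + 187.9 = 235.7
Primary income: -35.4
Secondary income: 152.0 + 97.4 + 24.6 = 274.0
Current account = (-1781.7) + 235.7 + (-35.4) + 274.0 = -1307.4
(Excluded from the current account — capital account: acquisition of foreign patents and trademarks (non-produced assets) 60.8; financial account: foreign purchases of domestic corporate bonds 576.5, acquisition of a foreign subsidiary by a resident firm (outward FDI) 501.3, inward foreign direct investment in the manufacturing sector 250.6.)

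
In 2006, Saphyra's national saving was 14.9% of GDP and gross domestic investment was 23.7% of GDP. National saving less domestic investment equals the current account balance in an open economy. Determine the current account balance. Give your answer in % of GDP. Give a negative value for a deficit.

-8.8

CA = S - I = 14.9 - 23.7 = -8.8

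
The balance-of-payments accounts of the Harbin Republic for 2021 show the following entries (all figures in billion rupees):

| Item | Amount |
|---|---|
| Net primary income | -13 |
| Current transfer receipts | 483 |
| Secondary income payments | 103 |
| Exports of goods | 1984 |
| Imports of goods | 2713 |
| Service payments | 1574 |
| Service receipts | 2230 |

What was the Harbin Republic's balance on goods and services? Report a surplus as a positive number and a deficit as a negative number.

-73

Goods balance = 1984 - 2713 = -729
Services balance = 2230 - 1574 = 656
Trade balance (goods + services) = -729 + 656 = -73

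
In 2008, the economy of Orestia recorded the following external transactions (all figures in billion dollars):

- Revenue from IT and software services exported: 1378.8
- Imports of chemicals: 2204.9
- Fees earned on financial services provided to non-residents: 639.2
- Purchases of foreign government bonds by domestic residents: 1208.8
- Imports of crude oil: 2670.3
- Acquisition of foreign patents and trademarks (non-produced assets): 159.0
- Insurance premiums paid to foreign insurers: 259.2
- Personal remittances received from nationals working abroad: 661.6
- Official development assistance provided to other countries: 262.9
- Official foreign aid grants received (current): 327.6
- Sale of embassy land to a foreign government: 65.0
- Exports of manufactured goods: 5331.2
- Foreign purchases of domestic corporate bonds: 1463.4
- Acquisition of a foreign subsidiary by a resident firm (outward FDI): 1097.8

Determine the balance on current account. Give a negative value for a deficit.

Goods: -2204.9 + 5331.2 - 2670.3 = 456.0
Services: 1378.8 + 639.2 - 259.2 = 1758.8
Secondary income: 327.6 - 262.9 + 661.6 = 726.3
Current account = 456.0 + 1758.8 + 726.3 = 2941.1
(Excluded from the current account — financial account: purchases of foreign government bonds by domestic residents 1208.8, foreign purchases of domestic corporate bonds 1463.4, acquisition of a foreign subsidiary by a resident firm (outward FDI) 1097.8; capital account: acquisition of foreign patents and trademarks (non-produced assets) 159.0, sale of embassy land to a foreign government 65.0.)

2941.1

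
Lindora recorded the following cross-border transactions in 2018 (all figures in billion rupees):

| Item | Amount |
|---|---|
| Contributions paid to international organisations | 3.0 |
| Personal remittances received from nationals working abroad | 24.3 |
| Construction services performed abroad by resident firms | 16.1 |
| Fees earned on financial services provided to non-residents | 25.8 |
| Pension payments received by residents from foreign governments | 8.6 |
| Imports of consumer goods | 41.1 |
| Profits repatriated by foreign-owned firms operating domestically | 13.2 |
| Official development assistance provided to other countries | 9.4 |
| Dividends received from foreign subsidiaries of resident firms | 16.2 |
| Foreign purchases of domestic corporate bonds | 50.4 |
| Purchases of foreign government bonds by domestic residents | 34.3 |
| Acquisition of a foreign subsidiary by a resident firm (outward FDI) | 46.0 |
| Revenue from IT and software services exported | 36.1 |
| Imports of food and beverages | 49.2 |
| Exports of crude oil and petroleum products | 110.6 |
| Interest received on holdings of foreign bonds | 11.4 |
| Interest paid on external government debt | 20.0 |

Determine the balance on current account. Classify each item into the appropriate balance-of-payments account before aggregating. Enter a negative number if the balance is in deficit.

113.2

Goods: -49.2 + 110.6 - 41.1 = 20.3
Services: 16.1 + 36.1 + 25.8 = 78.0
Primary income: -20.0 + 11.4 + 16.2 - 13.2 = -5.6
Secondary income: 8.6 + 24.3 - 9.4 - 3.0 = 20.5
Current account = 20.3 + 78.0 + (-5.6) + 20.5 = 113.2
(Excluded from the current account — financial account: foreign purchases of domestic corporate bonds 50.4, purchases of foreign government bonds by domestic residents 34.3, acquisition of a foreign subsidiary by a resident firm (outward FDI) 46.0.)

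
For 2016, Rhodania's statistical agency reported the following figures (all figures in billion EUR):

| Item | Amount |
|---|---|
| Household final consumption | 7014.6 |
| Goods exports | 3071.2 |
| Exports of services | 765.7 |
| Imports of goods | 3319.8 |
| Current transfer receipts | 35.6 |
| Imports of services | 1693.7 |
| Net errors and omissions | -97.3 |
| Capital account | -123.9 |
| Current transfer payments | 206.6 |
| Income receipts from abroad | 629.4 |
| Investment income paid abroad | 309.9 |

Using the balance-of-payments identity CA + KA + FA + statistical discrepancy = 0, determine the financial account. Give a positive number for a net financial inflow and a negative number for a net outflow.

Goods balance = 3071.2 - 3319.8 = -248.6
Services balance = 765.7 - 1693.7 = -928.0
Trade balance (goods + services) = -248.6 + (-928.0) = -1176.6
Net primary income = 629.4 - 309.9 = 319.5
Net secondary income = 35.6 - 206.6 = -171.0
Current account = -1176.6 + 319.5 + (-171.0) = -1028.1
Financial account = -(-1028.1 + (-123.9) + (-97.3)) = 1249.3

1249.3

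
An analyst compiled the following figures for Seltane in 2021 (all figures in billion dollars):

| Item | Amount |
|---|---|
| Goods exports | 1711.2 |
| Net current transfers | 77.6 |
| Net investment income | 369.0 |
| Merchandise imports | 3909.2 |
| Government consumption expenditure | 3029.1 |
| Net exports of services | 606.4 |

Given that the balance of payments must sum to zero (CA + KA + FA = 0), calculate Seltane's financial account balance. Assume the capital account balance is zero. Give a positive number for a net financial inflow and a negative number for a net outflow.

1145.0

Goods balance = 1711.2 - 3909.2 = -2198.0
Services balance = 606.4
Trade balance (goods + services) = -2198.0 + 606.4 = -1591.6
Net primary income = 369.0
Net secondary income = 77.6
Current account = -1591.6 + 369.0 + 77.6 = -1145.0
Financial account = -(-1145.0) = 1145.0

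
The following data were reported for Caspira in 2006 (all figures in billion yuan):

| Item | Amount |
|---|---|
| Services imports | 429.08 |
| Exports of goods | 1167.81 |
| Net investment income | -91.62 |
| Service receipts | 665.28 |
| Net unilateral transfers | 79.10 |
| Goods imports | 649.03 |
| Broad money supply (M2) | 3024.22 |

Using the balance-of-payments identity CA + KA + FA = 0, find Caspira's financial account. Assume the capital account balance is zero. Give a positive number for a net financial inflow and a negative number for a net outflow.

Goods balance = 1167.81 - 649.03 = 518.78
Services balance = 665.28 - 429.08 = 236.20
Trade balance (goods + services) = 518.78 + 236.20 = 754.98
Net primary income = -91.62
Net secondary income = 79.10
Current account = 754.98 + (-91.62) + 79.10 = 742.46
Financial account = -(742.46) = -742.46

-742.46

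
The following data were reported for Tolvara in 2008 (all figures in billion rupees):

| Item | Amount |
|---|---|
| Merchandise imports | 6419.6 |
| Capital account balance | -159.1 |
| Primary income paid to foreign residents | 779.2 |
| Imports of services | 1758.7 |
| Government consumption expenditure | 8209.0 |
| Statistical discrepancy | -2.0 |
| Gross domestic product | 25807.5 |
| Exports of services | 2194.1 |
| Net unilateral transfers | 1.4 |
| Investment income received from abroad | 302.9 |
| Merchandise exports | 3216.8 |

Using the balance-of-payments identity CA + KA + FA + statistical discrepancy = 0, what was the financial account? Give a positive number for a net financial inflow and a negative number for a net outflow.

3403.4

Goods balance = 3216.8 - 6419.6 = -3202.8
Services balance = 2194.1 - 1758.7 = 435.4
Trade balance (goods + services) = -3202.8 + 435.4 = -2767.4
Net primary income = 302.9 - 779.2 = -476.3
Net secondary income = 1.4
Current account = -2767.4 + (-476.3) + 1.4 = -3242.3
Financial account = -(-3242.3 + (-159.1) + (-2.0)) = 3403.4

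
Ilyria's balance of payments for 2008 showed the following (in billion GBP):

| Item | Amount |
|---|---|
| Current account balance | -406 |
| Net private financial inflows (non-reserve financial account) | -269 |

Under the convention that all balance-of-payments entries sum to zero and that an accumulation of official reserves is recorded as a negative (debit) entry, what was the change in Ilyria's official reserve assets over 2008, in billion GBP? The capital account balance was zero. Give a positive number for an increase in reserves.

-675

Official reserve transactions balance = -((-406) + (-269)) = 675
An accumulation of reserves is recorded as a debit (negative entry), so the change in the stock of reserves is the negative of that balance.
Change in official reserves = -(675) = -675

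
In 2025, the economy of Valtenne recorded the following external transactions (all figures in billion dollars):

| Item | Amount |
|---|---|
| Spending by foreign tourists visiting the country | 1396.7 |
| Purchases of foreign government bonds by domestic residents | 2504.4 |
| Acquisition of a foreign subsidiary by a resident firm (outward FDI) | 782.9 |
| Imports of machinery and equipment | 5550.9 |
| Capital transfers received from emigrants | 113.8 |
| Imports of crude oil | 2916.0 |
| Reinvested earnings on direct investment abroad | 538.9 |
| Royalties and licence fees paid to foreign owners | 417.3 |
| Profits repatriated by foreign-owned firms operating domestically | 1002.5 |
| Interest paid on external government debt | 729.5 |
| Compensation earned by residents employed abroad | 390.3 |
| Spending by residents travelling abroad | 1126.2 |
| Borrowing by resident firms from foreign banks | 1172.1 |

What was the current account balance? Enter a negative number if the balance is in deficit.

Goods: -5550.9 - 2916.0 = -8466.9
Services: -1126.2 - 417.3 + 1396.7 = -146.8
Primary income: 538.9 - 729.5 - 1002.5 + 390.3 = -802.8
Current account = (-8466.9) + (-146.8) + (-802.8) = -9416.5
(Excluded from the current account — financial account: purchases of foreign government bonds by domestic residents 2504.4, acquisition of a foreign subsidiary by a resident firm (outward FDI) 782.9, borrowing by resident firms from foreign banks 1172.1; capital account: capital transfers received from emigrants 113.8.)

-9416.5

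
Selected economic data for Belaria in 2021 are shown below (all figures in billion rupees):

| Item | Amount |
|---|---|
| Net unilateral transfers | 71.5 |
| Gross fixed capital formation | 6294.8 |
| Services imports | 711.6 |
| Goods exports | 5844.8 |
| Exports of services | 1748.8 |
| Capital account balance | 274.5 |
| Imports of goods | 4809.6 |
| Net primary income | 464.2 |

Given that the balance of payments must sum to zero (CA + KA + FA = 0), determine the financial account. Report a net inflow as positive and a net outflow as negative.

Goods balance = 5844.8 - 4809.6 = 1035.2
Services balance = 1748.8 - 711.6 = 1037.2
Trade balance (goods + services) = 1035.2 + 1037.2 = 2072.4
Net primary income = 464.2
Net secondary income = 71.5
Current account = 2072.4 + 464.2 + 71.5 = 2608.1
Financial account = -(2608.1 + 274.5) = -2882.6

-2882.6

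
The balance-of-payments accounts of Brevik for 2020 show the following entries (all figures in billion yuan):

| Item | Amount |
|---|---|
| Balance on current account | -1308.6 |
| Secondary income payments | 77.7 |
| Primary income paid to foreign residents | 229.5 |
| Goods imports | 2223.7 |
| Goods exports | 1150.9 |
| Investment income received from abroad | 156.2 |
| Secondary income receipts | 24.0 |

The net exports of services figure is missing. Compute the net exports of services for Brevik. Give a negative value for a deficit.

-108.8

Current account = goods balance + services balance + net primary income + net secondary income
Sum of the known components = -1199.8
Net exports of services = CA - (known components) = -1308.6 - (-1199.8) = -108.8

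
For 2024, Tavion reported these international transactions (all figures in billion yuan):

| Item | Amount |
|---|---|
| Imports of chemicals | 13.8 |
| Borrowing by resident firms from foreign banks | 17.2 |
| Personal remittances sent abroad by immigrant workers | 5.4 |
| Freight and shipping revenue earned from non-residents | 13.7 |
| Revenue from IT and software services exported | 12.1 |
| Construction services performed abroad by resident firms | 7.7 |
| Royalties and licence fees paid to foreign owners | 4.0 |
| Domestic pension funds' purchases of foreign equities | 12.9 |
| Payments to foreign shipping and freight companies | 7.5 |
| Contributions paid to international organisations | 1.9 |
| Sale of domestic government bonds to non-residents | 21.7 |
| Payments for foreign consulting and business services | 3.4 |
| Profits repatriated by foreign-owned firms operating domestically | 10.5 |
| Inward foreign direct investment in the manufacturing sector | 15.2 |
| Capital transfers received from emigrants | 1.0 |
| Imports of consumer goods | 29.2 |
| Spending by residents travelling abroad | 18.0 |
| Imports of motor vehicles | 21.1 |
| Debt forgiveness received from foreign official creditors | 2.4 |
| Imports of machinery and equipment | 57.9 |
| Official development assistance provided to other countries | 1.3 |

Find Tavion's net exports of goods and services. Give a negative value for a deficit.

-121.4

Goods: -29.2 - 57.9 - 21.1 - 13.8 = -122.0
Services: 12.1 - 18.0 + 13.7 - 3.4 - 7.5 - 4.0 + 7.7 = 0.6
Trade balance = -122.0 + 0.6 = -121.4
(Excluded from the trade balance — financial account: borrowing by resident firms from foreign banks 17.2, domestic pension funds' purchases of foreign equities 12.9, sale of domestic government bonds to non-residents 21.7, inward foreign direct investment in the manufacturing sector 15.2; secondary income: personal remittances sent abroad by immigrant workers 5.4, contributions paid to international organisations 1.9, official development assistance provided to other countries 1.3; primary income: profits repatriated by foreign-owned firms operating domestically 10.5; capital account: capital transfers received from emigrants 1.0, debt forgiveness received from foreign official creditors 2.4.)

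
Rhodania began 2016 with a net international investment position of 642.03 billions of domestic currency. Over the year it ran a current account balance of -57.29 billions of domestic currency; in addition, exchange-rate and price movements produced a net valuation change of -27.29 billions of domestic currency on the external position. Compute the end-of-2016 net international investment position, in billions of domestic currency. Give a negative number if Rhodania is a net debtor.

557.45

Change in NIIP = current account + net valuation change = -57.29 + (-27.29) = -84.58
End-of-year NIIP = 642.03 + (-84.58) = 557.45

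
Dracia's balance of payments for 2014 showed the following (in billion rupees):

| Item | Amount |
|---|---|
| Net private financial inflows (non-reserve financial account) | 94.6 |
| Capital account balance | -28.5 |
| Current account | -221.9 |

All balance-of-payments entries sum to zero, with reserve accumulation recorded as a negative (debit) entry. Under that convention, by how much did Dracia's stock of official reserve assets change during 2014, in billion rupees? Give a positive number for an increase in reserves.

-155.8

Official reserve transactions balance = -((-221.9) + (-28.5) + 94.6) = 155.8
An accumulation of reserves is recorded as a debit (negative entry), so the change in the stock of reserves is the negative of that balance.
Change in official reserves = -(155.8) = -155.8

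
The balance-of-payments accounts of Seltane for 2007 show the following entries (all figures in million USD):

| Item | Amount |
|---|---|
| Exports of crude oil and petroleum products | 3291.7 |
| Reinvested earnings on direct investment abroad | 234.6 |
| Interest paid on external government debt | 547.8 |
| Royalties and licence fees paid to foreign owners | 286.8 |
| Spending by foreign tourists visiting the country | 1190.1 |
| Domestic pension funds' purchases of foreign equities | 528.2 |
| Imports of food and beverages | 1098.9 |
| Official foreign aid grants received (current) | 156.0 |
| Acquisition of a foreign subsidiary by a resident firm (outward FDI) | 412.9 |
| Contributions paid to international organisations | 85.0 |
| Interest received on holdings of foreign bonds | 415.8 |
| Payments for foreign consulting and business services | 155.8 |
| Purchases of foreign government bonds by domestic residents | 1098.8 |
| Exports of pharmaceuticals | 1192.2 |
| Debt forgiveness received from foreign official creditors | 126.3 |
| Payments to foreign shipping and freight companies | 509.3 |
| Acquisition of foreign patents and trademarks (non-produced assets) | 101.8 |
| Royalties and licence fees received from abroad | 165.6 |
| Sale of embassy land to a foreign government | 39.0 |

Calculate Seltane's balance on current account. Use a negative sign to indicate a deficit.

Goods: 1192.2 - 1098.9 + 3291.7 = 3385.0
Services: -155.8 - 509.3 - 286.8 + 165.6 + 1190.1 = 403.8
Primary income: 415.8 + 234.6 - 547.8 = 102.6
Secondary income: -85.0 + 156.0 = 71.0
Current account = 3385.0 + 403.8 + 102.6 + 71.0 = 3962.4
(Excluded from the current account — financial account: domestic pension funds' purchases of foreign equities 528.2, acquisition of a foreign subsidiary by a resident firm (outward FDI) 412.9, purchases of foreign government bonds by domestic residents 1098.8; capital account: debt forgiveness received from foreign official creditors 126.3, acquisition of foreign patents and trademarks (non-produced assets) 101.8, sale of embassy land to a foreign government 39.0.)

3962.4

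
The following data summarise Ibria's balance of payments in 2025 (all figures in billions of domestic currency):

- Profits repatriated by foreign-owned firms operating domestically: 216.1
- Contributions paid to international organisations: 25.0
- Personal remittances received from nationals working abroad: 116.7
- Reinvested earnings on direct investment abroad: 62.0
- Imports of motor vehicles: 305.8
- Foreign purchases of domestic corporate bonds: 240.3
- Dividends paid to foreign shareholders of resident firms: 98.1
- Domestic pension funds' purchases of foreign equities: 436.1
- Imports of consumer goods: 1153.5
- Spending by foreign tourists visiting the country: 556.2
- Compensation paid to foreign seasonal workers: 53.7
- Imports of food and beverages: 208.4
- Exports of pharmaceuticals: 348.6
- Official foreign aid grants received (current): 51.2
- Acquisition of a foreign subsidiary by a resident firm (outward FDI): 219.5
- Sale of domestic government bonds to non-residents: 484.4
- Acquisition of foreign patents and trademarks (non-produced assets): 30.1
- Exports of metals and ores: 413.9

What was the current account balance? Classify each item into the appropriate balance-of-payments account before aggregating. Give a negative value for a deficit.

-512.0

Goods: -1153.5 - 208.4 - 305.8 + 348.6 + 413.9 = -905.2
Services: 556.2
Primary income: -53.7 - 98.1 + 62.0 - 216.1 = -305.9
Secondary income: 51.2 - 25.0 + 116.7 = 142.9
Current account = (-905.2) + 556.2 + (-305.9) + 142.9 = -512.0
(Excluded from the current account — financial account: foreign purchases of domestic corporate bonds 240.3, domestic pension funds' purchases of foreign equities 436.1, acquisition of a foreign subsidiary by a resident firm (outward FDI) 219.5, sale of domestic government bonds to non-residents 484.4; capital account: acquisition of foreign patents and trademarks (non-produced assets) 30.1.)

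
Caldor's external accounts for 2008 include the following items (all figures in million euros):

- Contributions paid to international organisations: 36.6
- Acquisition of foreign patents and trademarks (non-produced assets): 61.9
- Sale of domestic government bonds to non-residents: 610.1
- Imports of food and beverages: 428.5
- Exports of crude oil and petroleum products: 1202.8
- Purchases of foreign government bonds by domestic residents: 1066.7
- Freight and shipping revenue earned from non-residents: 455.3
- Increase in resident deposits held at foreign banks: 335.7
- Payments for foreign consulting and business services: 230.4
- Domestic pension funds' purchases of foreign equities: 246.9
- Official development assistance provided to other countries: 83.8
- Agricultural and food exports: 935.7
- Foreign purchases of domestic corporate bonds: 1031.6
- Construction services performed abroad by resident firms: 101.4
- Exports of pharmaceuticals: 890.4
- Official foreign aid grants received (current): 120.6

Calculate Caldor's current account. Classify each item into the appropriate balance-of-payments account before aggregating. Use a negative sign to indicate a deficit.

Goods: -428.5 + 890.4 + 935.7 + 1202.8 = 2600.4
Services: 455.3 + 101.4 - 230.4 = 326.3
Secondary income: -36.6 + 120.6 - 83.8 = 0.2
Current account = 2600.4 + 326.3 + 0.2 = 2926.9
(Excluded from the current account — capital account: acquisition of foreign patents and trademarks (non-produced assets) 61.9; financial account: sale of domestic government bonds to non-residents 610.1, purchases of foreign government bonds by domestic residents 1066.7, increase in resident deposits held at foreign banks 335.7, domestic pension funds' purchases of foreign equities 246.9, foreign purchases of domestic corporate bonds 1031.6.)

2926.9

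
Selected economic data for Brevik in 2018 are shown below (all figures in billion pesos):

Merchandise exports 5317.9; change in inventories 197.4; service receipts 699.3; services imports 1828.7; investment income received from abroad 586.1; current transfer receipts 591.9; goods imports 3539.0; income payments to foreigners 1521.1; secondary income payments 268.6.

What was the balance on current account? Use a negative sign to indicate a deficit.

Goods balance = 5317.9 - 3539.0 = 1778.9
Services balance = 699.3 - 1828.7 = -1129.4
Trade balance (goods + services) = 1778.9 + (-1129.4) = 649.5
Net primary income = 586.1 - 1521.1 = -935.0
Net secondary income = 591.9 - 268.6 = 323.3
Current account = 649.5 + (-935.0) + 323.3 = 37.8

37.8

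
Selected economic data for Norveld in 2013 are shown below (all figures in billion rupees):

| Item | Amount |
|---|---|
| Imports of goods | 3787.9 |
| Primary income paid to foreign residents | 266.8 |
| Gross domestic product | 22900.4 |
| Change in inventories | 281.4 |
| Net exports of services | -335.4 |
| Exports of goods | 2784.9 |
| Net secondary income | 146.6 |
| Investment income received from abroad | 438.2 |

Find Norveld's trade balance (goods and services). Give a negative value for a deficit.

Goods balance = 2784.9 - 3787.9 = -1003.0
Services balance = -335.4
Trade balance (goods + services) = -1003.0 + (-335.4) = -1338.4

-1338.4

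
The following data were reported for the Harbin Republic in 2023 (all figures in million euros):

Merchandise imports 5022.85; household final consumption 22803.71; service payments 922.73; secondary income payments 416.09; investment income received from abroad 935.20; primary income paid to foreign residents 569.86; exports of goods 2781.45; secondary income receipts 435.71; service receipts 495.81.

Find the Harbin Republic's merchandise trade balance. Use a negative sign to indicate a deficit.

Goods balance = 2781.45 - 5022.85 = -2241.40

-2241.40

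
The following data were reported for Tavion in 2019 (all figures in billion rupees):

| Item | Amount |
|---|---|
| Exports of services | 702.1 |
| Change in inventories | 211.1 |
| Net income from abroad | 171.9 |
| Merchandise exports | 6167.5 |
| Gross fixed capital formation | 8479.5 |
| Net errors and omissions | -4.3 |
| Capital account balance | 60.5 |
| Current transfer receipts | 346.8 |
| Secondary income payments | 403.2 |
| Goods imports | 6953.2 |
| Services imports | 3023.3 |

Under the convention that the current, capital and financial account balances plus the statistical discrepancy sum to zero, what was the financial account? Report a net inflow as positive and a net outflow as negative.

2935.2

Goods balance = 6167.5 - 6953.2 = -785.7
Services balance = 702.1 - 3023.3 = -2321.2
Trade balance (goods + services) = -785.7 + (-2321.2) = -3106.9
Net primary income = 171.9
Net secondary income = 346.8 - 403.2 = -56.4
Current account = -3106.9 + 171.9 + (-56.4) = -2991.4
Financial account = -(-2991.4 + 60.5 + (-4.3)) = 2935.2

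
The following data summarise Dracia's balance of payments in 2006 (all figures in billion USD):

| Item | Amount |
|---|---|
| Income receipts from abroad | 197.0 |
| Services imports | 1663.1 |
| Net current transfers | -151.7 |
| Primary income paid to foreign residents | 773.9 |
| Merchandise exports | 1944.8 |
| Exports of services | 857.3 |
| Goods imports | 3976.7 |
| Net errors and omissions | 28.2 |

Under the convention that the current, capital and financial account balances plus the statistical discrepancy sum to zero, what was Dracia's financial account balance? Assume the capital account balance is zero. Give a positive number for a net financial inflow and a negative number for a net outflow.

Goods balance = 1944.8 - 3976.7 = -2031.9
Services balance = 857.3 - 1663.1 = -805.8
Trade balance (goods + services) = -2031.9 + (-805.8) = -2837.7
Net primary income = 197.0 - 773.9 = -576.9
Net secondary income = -151.7
Current account = -2837.7 + (-576.9) + (-151.7) = -3566.3
Financial account = -(-3566.3 + 28.2) = 3538.1

3538.1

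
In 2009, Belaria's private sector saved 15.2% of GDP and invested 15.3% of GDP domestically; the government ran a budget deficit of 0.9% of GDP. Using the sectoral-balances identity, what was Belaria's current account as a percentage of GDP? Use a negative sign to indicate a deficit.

By the sectoral-balances identity, CA = (S_private - I) + (T - G).
Private balance = 15.2 - 15.3 = -0.1
Government balance (T - G) = -0.9
CA = -0.1 + (-0.9) = -1.0

-1.0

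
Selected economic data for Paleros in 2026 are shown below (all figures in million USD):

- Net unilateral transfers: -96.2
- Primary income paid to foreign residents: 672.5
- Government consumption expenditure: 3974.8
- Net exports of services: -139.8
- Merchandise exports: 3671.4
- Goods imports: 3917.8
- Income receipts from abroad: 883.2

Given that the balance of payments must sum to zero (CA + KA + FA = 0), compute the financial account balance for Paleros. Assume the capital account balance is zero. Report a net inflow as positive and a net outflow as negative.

Goods balance = 3671.4 - 3917.8 = -246.4
Services balance = -139.8
Trade balance (goods + services) = -246.4 + (-139.8) = -386.2
Net primary income = 883.2 - 672.5 = 210.7
Net secondary income = -96.2
Current account = -386.2 + 210.7 + (-96.2) = -271.7
Financial account = -(-271.7) = 271.7

271.7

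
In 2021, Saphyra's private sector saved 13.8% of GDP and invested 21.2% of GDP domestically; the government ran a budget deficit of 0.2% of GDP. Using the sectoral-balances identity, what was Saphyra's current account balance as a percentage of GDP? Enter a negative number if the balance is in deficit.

By the sectoral-balances identity, CA = (S_private - I) + (T - G).
Private balance = 13.8 - 21.2 = -7.4
Government balance (T - G) = -0.2
CA = -7.4 + (-0.2) = -7.6

-7.6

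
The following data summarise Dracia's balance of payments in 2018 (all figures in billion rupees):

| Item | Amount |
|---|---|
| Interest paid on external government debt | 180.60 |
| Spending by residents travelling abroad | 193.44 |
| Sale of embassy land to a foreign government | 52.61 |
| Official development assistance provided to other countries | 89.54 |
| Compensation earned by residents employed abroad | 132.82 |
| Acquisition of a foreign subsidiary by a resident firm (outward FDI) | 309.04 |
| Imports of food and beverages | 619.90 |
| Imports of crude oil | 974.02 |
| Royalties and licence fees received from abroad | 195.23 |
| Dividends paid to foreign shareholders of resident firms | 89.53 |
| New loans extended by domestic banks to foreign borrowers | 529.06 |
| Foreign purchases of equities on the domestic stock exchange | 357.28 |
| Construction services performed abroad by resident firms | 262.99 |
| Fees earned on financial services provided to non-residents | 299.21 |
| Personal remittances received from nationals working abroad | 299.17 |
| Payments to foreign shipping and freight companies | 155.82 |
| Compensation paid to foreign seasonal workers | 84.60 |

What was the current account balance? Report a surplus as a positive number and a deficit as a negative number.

-1198.03

Goods: -619.90 - 974.02 = -1593.92
Services: 195.23 - 193.44 + 299.21 - 155.82 + 262.99 = 408.17
Primary income: 132.82 - 180.60 - 89.53 - 84.60 = -221.91
Secondary income: 299.17 - 89.54 = 209.63
Current account = (-1593.92) + 408.17 + (-221.91) + 209.63 = -1198.03
(Excluded from the current account — capital account: sale of embassy land to a foreign government 52.61; financial account: acquisition of a foreign subsidiary by a resident firm (outward FDI) 309.04, new loans extended by domestic banks to foreign borrowers 529.06, foreign purchases of equities on the domestic stock exchange 357.28.)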